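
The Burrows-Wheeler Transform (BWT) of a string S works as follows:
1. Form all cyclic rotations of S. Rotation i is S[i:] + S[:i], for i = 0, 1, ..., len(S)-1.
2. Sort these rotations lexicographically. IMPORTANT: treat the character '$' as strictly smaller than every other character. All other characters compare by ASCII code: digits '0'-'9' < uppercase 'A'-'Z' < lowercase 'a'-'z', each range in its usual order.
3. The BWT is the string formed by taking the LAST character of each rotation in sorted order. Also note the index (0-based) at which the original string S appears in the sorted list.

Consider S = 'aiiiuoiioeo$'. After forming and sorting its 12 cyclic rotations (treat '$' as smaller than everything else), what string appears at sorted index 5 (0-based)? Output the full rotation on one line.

Answer: iiuoiioeo$ai

Derivation:
All 12 rotations (rotation i = S[i:]+S[:i]):
  rot[0] = aiiiuoiioeo$
  rot[1] = iiiuoiioeo$a
  rot[2] = iiuoiioeo$ai
  rot[3] = iuoiioeo$aii
  rot[4] = uoiioeo$aiii
  rot[5] = oiioeo$aiiiu
  rot[6] = iioeo$aiiiuo
  rot[7] = ioeo$aiiiuoi
  rot[8] = oeo$aiiiuoii
  rot[9] = eo$aiiiuoiio
  rot[10] = o$aiiiuoiioe
  rot[11] = $aiiiuoiioeo
Sorted (with $ < everything):
  sorted[0] = $aiiiuoiioeo
  sorted[1] = aiiiuoiioeo$
  sorted[2] = eo$aiiiuoiio
  sorted[3] = iiiuoiioeo$a
  sorted[4] = iioeo$aiiiuo
  sorted[5] = iiuoiioeo$ai
  sorted[6] = ioeo$aiiiuoi
  sorted[7] = iuoiioeo$aii
  sorted[8] = o$aiiiuoiioe
  sorted[9] = oeo$aiiiuoii
  sorted[10] = oiioeo$aiiiu
  sorted[11] = uoiioeo$aiii
sorted[5] = iiuoiioeo$ai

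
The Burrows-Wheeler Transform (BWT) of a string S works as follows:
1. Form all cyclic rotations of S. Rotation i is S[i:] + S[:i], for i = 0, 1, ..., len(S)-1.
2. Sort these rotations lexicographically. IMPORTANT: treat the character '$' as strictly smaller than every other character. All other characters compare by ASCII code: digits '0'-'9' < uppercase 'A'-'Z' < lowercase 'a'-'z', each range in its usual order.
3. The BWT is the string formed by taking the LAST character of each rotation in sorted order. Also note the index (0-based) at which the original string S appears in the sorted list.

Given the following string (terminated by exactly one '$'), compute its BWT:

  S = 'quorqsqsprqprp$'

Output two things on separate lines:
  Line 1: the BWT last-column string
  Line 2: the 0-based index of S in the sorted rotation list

Answer: purqsrsr$ppoqqq
8

Derivation:
All 15 rotations (rotation i = S[i:]+S[:i]):
  rot[0] = quorqsqsprqprp$
  rot[1] = uorqsqsprqprp$q
  rot[2] = orqsqsprqprp$qu
  rot[3] = rqsqsprqprp$quo
  rot[4] = qsqsprqprp$quor
  rot[5] = sqsprqprp$quorq
  rot[6] = qsprqprp$quorqs
  rot[7] = sprqprp$quorqsq
  rot[8] = prqprp$quorqsqs
  rot[9] = rqprp$quorqsqsp
  rot[10] = qprp$quorqsqspr
  rot[11] = prp$quorqsqsprq
  rot[12] = rp$quorqsqsprqp
  rot[13] = p$quorqsqsprqpr
  rot[14] = $quorqsqsprqprp
Sorted (with $ < everything):
  sorted[0] = $quorqsqsprqprp  (last char: 'p')
  sorted[1] = orqsqsprqprp$qu  (last char: 'u')
  sorted[2] = p$quorqsqsprqpr  (last char: 'r')
  sorted[3] = prp$quorqsqsprq  (last char: 'q')
  sorted[4] = prqprp$quorqsqs  (last char: 's')
  sorted[5] = qprp$quorqsqspr  (last char: 'r')
  sorted[6] = qsprqprp$quorqs  (last char: 's')
  sorted[7] = qsqsprqprp$quor  (last char: 'r')
  sorted[8] = quorqsqsprqprp$  (last char: '$')
  sorted[9] = rp$quorqsqsprqp  (last char: 'p')
  sorted[10] = rqprp$quorqsqsp  (last char: 'p')
  sorted[11] = rqsqsprqprp$quo  (last char: 'o')
  sorted[12] = sprqprp$quorqsq  (last char: 'q')
  sorted[13] = sqsprqprp$quorq  (last char: 'q')
  sorted[14] = uorqsqsprqprp$q  (last char: 'q')
Last column: purqsrsr$ppoqqq
Original string S is at sorted index 8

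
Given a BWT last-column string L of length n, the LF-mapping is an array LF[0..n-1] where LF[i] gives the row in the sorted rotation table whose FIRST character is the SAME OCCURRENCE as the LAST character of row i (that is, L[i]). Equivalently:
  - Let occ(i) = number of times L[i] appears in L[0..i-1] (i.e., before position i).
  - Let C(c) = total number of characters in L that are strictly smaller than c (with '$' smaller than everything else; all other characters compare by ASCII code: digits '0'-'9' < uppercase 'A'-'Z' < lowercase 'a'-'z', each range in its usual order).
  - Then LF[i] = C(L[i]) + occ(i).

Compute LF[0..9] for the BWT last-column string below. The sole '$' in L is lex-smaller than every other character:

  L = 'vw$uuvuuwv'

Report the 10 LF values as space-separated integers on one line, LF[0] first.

Answer: 5 8 0 1 2 6 3 4 9 7

Derivation:
Char counts: '$':1, 'u':4, 'v':3, 'w':2
C (first-col start): C('$')=0, C('u')=1, C('v')=5, C('w')=8
L[0]='v': occ=0, LF[0]=C('v')+0=5+0=5
L[1]='w': occ=0, LF[1]=C('w')+0=8+0=8
L[2]='$': occ=0, LF[2]=C('$')+0=0+0=0
L[3]='u': occ=0, LF[3]=C('u')+0=1+0=1
L[4]='u': occ=1, LF[4]=C('u')+1=1+1=2
L[5]='v': occ=1, LF[5]=C('v')+1=5+1=6
L[6]='u': occ=2, LF[6]=C('u')+2=1+2=3
L[7]='u': occ=3, LF[7]=C('u')+3=1+3=4
L[8]='w': occ=1, LF[8]=C('w')+1=8+1=9
L[9]='v': occ=2, LF[9]=C('v')+2=5+2=7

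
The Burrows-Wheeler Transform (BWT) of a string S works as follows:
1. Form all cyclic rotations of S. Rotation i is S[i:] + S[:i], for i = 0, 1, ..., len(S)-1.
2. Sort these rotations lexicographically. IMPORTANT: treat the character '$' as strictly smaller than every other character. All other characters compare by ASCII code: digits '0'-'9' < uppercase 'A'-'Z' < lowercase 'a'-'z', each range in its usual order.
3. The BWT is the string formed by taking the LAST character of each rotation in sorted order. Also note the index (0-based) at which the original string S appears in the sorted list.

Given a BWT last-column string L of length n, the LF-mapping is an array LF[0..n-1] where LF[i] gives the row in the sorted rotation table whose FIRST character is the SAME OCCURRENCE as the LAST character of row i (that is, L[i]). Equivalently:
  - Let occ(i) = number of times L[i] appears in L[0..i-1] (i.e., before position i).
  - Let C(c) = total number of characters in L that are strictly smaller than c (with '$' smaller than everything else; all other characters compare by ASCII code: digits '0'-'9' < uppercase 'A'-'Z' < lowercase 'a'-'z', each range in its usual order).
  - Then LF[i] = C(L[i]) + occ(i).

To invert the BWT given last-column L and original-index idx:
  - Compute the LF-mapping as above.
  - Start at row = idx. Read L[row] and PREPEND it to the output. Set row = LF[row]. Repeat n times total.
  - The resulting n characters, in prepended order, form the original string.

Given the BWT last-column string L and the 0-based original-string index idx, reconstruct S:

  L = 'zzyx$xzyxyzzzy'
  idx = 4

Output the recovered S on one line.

Answer: yxyyzzzzyzxxz$

Derivation:
LF mapping: 8 9 4 1 0 2 10 5 3 6 11 12 13 7
Walk LF starting at row 4, prepending L[row]:
  step 1: row=4, L[4]='$', prepend. Next row=LF[4]=0
  step 2: row=0, L[0]='z', prepend. Next row=LF[0]=8
  step 3: row=8, L[8]='x', prepend. Next row=LF[8]=3
  step 4: row=3, L[3]='x', prepend. Next row=LF[3]=1
  step 5: row=1, L[1]='z', prepend. Next row=LF[1]=9
  step 6: row=9, L[9]='y', prepend. Next row=LF[9]=6
  step 7: row=6, L[6]='z', prepend. Next row=LF[6]=10
  step 8: row=10, L[10]='z', prepend. Next row=LF[10]=11
  step 9: row=11, L[11]='z', prepend. Next row=LF[11]=12
  step 10: row=12, L[12]='z', prepend. Next row=LF[12]=13
  step 11: row=13, L[13]='y', prepend. Next row=LF[13]=7
  step 12: row=7, L[7]='y', prepend. Next row=LF[7]=5
  step 13: row=5, L[5]='x', prepend. Next row=LF[5]=2
  step 14: row=2, L[2]='y', prepend. Next row=LF[2]=4
Reversed output: yxyyzzzzyzxxz$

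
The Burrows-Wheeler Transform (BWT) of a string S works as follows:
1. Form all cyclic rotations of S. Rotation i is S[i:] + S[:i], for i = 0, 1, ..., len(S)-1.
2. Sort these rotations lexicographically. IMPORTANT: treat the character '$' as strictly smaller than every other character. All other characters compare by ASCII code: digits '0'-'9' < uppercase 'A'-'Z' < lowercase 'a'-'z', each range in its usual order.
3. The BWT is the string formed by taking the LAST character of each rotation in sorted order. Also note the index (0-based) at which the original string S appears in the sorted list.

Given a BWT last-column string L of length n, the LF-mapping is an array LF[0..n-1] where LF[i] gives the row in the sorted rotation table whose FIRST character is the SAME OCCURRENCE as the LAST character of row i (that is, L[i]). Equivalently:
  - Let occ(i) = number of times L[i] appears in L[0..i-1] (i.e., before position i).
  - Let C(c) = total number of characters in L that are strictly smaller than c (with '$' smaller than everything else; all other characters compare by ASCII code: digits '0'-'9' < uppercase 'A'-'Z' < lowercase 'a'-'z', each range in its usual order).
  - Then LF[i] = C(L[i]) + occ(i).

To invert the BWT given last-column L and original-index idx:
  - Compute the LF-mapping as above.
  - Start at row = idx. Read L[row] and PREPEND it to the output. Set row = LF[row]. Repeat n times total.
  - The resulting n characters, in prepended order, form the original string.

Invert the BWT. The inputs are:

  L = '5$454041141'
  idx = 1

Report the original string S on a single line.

Answer: 0414415145$

Derivation:
LF mapping: 9 0 5 10 6 1 7 2 3 8 4
Walk LF starting at row 1, prepending L[row]:
  step 1: row=1, L[1]='$', prepend. Next row=LF[1]=0
  step 2: row=0, L[0]='5', prepend. Next row=LF[0]=9
  step 3: row=9, L[9]='4', prepend. Next row=LF[9]=8
  step 4: row=8, L[8]='1', prepend. Next row=LF[8]=3
  step 5: row=3, L[3]='5', prepend. Next row=LF[3]=10
  step 6: row=10, L[10]='1', prepend. Next row=LF[10]=4
  step 7: row=4, L[4]='4', prepend. Next row=LF[4]=6
  step 8: row=6, L[6]='4', prepend. Next row=LF[6]=7
  step 9: row=7, L[7]='1', prepend. Next row=LF[7]=2
  step 10: row=2, L[2]='4', prepend. Next row=LF[2]=5
  step 11: row=5, L[5]='0', prepend. Next row=LF[5]=1
Reversed output: 0414415145$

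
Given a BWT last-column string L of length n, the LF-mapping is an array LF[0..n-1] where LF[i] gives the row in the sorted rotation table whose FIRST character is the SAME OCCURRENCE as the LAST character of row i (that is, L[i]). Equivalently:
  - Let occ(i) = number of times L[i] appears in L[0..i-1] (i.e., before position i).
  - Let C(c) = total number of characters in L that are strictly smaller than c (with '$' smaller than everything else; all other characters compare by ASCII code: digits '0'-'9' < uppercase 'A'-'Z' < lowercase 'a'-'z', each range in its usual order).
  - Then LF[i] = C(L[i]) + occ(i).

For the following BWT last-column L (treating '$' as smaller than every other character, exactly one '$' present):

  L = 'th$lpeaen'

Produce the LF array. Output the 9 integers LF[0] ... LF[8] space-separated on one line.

Char counts: '$':1, 'a':1, 'e':2, 'h':1, 'l':1, 'n':1, 'p':1, 't':1
C (first-col start): C('$')=0, C('a')=1, C('e')=2, C('h')=4, C('l')=5, C('n')=6, C('p')=7, C('t')=8
L[0]='t': occ=0, LF[0]=C('t')+0=8+0=8
L[1]='h': occ=0, LF[1]=C('h')+0=4+0=4
L[2]='$': occ=0, LF[2]=C('$')+0=0+0=0
L[3]='l': occ=0, LF[3]=C('l')+0=5+0=5
L[4]='p': occ=0, LF[4]=C('p')+0=7+0=7
L[5]='e': occ=0, LF[5]=C('e')+0=2+0=2
L[6]='a': occ=0, LF[6]=C('a')+0=1+0=1
L[7]='e': occ=1, LF[7]=C('e')+1=2+1=3
L[8]='n': occ=0, LF[8]=C('n')+0=6+0=6

Answer: 8 4 0 5 7 2 1 3 6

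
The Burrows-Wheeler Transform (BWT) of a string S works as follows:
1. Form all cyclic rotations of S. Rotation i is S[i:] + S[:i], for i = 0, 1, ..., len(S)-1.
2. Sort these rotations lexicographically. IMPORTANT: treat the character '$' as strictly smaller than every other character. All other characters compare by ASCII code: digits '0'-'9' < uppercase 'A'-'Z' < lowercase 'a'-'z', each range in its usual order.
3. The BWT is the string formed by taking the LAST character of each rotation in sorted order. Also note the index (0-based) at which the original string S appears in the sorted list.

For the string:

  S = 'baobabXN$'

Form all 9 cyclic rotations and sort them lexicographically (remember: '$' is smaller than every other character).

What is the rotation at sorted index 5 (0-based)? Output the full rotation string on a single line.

All 9 rotations (rotation i = S[i:]+S[:i]):
  rot[0] = baobabXN$
  rot[1] = aobabXN$b
  rot[2] = obabXN$ba
  rot[3] = babXN$bao
  rot[4] = abXN$baob
  rot[5] = bXN$baoba
  rot[6] = XN$baobab
  rot[7] = N$baobabX
  rot[8] = $baobabXN
Sorted (with $ < everything):
  sorted[0] = $baobabXN
  sorted[1] = N$baobabX
  sorted[2] = XN$baobab
  sorted[3] = abXN$baob
  sorted[4] = aobabXN$b
  sorted[5] = bXN$baoba
  sorted[6] = babXN$bao
  sorted[7] = baobabXN$
  sorted[8] = obabXN$ba
sorted[5] = bXN$baoba

Answer: bXN$baoba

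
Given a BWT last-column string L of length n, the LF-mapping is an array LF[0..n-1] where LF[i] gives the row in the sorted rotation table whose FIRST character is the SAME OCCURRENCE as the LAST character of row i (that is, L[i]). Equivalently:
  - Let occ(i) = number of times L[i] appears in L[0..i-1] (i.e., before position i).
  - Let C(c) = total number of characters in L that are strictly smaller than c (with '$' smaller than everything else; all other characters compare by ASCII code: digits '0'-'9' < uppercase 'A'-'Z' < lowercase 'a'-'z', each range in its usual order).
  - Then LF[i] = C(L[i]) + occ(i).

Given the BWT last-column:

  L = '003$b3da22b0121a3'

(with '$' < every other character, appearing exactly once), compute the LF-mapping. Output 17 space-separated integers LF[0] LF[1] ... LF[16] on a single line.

Answer: 1 2 9 0 14 10 16 12 6 7 15 3 4 8 5 13 11

Derivation:
Char counts: '$':1, '0':3, '1':2, '2':3, '3':3, 'a':2, 'b':2, 'd':1
C (first-col start): C('$')=0, C('0')=1, C('1')=4, C('2')=6, C('3')=9, C('a')=12, C('b')=14, C('d')=16
L[0]='0': occ=0, LF[0]=C('0')+0=1+0=1
L[1]='0': occ=1, LF[1]=C('0')+1=1+1=2
L[2]='3': occ=0, LF[2]=C('3')+0=9+0=9
L[3]='$': occ=0, LF[3]=C('$')+0=0+0=0
L[4]='b': occ=0, LF[4]=C('b')+0=14+0=14
L[5]='3': occ=1, LF[5]=C('3')+1=9+1=10
L[6]='d': occ=0, LF[6]=C('d')+0=16+0=16
L[7]='a': occ=0, LF[7]=C('a')+0=12+0=12
L[8]='2': occ=0, LF[8]=C('2')+0=6+0=6
L[9]='2': occ=1, LF[9]=C('2')+1=6+1=7
L[10]='b': occ=1, LF[10]=C('b')+1=14+1=15
L[11]='0': occ=2, LF[11]=C('0')+2=1+2=3
L[12]='1': occ=0, LF[12]=C('1')+0=4+0=4
L[13]='2': occ=2, LF[13]=C('2')+2=6+2=8
L[14]='1': occ=1, LF[14]=C('1')+1=4+1=5
L[15]='a': occ=1, LF[15]=C('a')+1=12+1=13
L[16]='3': occ=2, LF[16]=C('3')+2=9+2=11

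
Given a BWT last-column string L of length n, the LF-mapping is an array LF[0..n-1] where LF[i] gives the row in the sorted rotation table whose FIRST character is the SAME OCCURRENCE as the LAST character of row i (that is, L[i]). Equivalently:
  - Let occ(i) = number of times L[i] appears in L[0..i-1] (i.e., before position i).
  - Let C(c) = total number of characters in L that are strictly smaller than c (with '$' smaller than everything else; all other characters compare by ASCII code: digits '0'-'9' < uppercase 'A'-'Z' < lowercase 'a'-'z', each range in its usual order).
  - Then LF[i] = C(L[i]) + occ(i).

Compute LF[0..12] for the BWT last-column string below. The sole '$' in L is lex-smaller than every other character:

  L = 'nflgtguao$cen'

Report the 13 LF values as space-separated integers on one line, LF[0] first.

Char counts: '$':1, 'a':1, 'c':1, 'e':1, 'f':1, 'g':2, 'l':1, 'n':2, 'o':1, 't':1, 'u':1
C (first-col start): C('$')=0, C('a')=1, C('c')=2, C('e')=3, C('f')=4, C('g')=5, C('l')=7, C('n')=8, C('o')=10, C('t')=11, C('u')=12
L[0]='n': occ=0, LF[0]=C('n')+0=8+0=8
L[1]='f': occ=0, LF[1]=C('f')+0=4+0=4
L[2]='l': occ=0, LF[2]=C('l')+0=7+0=7
L[3]='g': occ=0, LF[3]=C('g')+0=5+0=5
L[4]='t': occ=0, LF[4]=C('t')+0=11+0=11
L[5]='g': occ=1, LF[5]=C('g')+1=5+1=6
L[6]='u': occ=0, LF[6]=C('u')+0=12+0=12
L[7]='a': occ=0, LF[7]=C('a')+0=1+0=1
L[8]='o': occ=0, LF[8]=C('o')+0=10+0=10
L[9]='$': occ=0, LF[9]=C('$')+0=0+0=0
L[10]='c': occ=0, LF[10]=C('c')+0=2+0=2
L[11]='e': occ=0, LF[11]=C('e')+0=3+0=3
L[12]='n': occ=1, LF[12]=C('n')+1=8+1=9

Answer: 8 4 7 5 11 6 12 1 10 0 2 3 9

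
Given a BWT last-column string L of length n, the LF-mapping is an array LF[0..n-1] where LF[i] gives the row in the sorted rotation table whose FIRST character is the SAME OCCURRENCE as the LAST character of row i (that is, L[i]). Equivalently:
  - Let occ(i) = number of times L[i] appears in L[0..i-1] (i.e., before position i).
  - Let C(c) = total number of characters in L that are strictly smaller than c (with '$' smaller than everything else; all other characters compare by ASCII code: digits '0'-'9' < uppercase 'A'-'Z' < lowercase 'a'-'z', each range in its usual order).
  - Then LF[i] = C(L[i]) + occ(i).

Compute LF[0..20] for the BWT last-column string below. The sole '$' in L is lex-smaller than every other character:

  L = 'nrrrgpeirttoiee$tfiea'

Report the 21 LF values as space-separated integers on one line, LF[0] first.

Answer: 11 14 15 16 7 13 2 8 17 18 19 12 9 3 4 0 20 6 10 5 1

Derivation:
Char counts: '$':1, 'a':1, 'e':4, 'f':1, 'g':1, 'i':3, 'n':1, 'o':1, 'p':1, 'r':4, 't':3
C (first-col start): C('$')=0, C('a')=1, C('e')=2, C('f')=6, C('g')=7, C('i')=8, C('n')=11, C('o')=12, C('p')=13, C('r')=14, C('t')=18
L[0]='n': occ=0, LF[0]=C('n')+0=11+0=11
L[1]='r': occ=0, LF[1]=C('r')+0=14+0=14
L[2]='r': occ=1, LF[2]=C('r')+1=14+1=15
L[3]='r': occ=2, LF[3]=C('r')+2=14+2=16
L[4]='g': occ=0, LF[4]=C('g')+0=7+0=7
L[5]='p': occ=0, LF[5]=C('p')+0=13+0=13
L[6]='e': occ=0, LF[6]=C('e')+0=2+0=2
L[7]='i': occ=0, LF[7]=C('i')+0=8+0=8
L[8]='r': occ=3, LF[8]=C('r')+3=14+3=17
L[9]='t': occ=0, LF[9]=C('t')+0=18+0=18
L[10]='t': occ=1, LF[10]=C('t')+1=18+1=19
L[11]='o': occ=0, LF[11]=C('o')+0=12+0=12
L[12]='i': occ=1, LF[12]=C('i')+1=8+1=9
L[13]='e': occ=1, LF[13]=C('e')+1=2+1=3
L[14]='e': occ=2, LF[14]=C('e')+2=2+2=4
L[15]='$': occ=0, LF[15]=C('$')+0=0+0=0
L[16]='t': occ=2, LF[16]=C('t')+2=18+2=20
L[17]='f': occ=0, LF[17]=C('f')+0=6+0=6
L[18]='i': occ=2, LF[18]=C('i')+2=8+2=10
L[19]='e': occ=3, LF[19]=C('e')+3=2+3=5
L[20]='a': occ=0, LF[20]=C('a')+0=1+0=1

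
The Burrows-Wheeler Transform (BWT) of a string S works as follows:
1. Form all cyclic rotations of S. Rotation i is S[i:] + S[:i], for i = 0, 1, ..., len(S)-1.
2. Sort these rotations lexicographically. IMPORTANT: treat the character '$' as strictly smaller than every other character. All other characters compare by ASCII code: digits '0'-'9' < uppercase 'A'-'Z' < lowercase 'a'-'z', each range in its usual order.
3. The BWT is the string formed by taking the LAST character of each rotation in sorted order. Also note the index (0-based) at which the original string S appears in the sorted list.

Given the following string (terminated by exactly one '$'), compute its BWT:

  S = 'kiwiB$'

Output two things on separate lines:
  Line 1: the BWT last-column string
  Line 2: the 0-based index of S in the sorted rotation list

Answer: Biwk$i
4

Derivation:
All 6 rotations (rotation i = S[i:]+S[:i]):
  rot[0] = kiwiB$
  rot[1] = iwiB$k
  rot[2] = wiB$ki
  rot[3] = iB$kiw
  rot[4] = B$kiwi
  rot[5] = $kiwiB
Sorted (with $ < everything):
  sorted[0] = $kiwiB  (last char: 'B')
  sorted[1] = B$kiwi  (last char: 'i')
  sorted[2] = iB$kiw  (last char: 'w')
  sorted[3] = iwiB$k  (last char: 'k')
  sorted[4] = kiwiB$  (last char: '$')
  sorted[5] = wiB$ki  (last char: 'i')
Last column: Biwk$i
Original string S is at sorted index 4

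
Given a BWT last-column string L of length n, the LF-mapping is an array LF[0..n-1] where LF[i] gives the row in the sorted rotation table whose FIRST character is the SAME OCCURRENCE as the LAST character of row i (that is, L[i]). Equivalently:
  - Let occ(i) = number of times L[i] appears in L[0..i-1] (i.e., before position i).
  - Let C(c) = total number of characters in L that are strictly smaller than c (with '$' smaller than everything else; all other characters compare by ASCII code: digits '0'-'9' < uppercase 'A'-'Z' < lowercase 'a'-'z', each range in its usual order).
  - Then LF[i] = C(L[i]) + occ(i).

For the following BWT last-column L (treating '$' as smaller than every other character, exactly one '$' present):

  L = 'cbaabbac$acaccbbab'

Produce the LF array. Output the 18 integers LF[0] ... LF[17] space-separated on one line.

Char counts: '$':1, 'a':6, 'b':6, 'c':5
C (first-col start): C('$')=0, C('a')=1, C('b')=7, C('c')=13
L[0]='c': occ=0, LF[0]=C('c')+0=13+0=13
L[1]='b': occ=0, LF[1]=C('b')+0=7+0=7
L[2]='a': occ=0, LF[2]=C('a')+0=1+0=1
L[3]='a': occ=1, LF[3]=C('a')+1=1+1=2
L[4]='b': occ=1, LF[4]=C('b')+1=7+1=8
L[5]='b': occ=2, LF[5]=C('b')+2=7+2=9
L[6]='a': occ=2, LF[6]=C('a')+2=1+2=3
L[7]='c': occ=1, LF[7]=C('c')+1=13+1=14
L[8]='$': occ=0, LF[8]=C('$')+0=0+0=0
L[9]='a': occ=3, LF[9]=C('a')+3=1+3=4
L[10]='c': occ=2, LF[10]=C('c')+2=13+2=15
L[11]='a': occ=4, LF[11]=C('a')+4=1+4=5
L[12]='c': occ=3, LF[12]=C('c')+3=13+3=16
L[13]='c': occ=4, LF[13]=C('c')+4=13+4=17
L[14]='b': occ=3, LF[14]=C('b')+3=7+3=10
L[15]='b': occ=4, LF[15]=C('b')+4=7+4=11
L[16]='a': occ=5, LF[16]=C('a')+5=1+5=6
L[17]='b': occ=5, LF[17]=C('b')+5=7+5=12

Answer: 13 7 1 2 8 9 3 14 0 4 15 5 16 17 10 11 6 12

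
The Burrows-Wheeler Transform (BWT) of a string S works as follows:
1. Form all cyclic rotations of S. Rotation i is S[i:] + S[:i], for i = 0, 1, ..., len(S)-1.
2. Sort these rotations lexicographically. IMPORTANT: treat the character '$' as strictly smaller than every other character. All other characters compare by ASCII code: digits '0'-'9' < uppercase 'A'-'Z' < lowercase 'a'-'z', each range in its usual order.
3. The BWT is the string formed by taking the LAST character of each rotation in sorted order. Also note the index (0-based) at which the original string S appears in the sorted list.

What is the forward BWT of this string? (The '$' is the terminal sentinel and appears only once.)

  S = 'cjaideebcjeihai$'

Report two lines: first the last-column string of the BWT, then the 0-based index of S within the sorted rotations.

Answer: ihje$biedjiaaecc
4

Derivation:
All 16 rotations (rotation i = S[i:]+S[:i]):
  rot[0] = cjaideebcjeihai$
  rot[1] = jaideebcjeihai$c
  rot[2] = aideebcjeihai$cj
  rot[3] = ideebcjeihai$cja
  rot[4] = deebcjeihai$cjai
  rot[5] = eebcjeihai$cjaid
  rot[6] = ebcjeihai$cjaide
  rot[7] = bcjeihai$cjaidee
  rot[8] = cjeihai$cjaideeb
  rot[9] = jeihai$cjaideebc
  rot[10] = eihai$cjaideebcj
  rot[11] = ihai$cjaideebcje
  rot[12] = hai$cjaideebcjei
  rot[13] = ai$cjaideebcjeih
  rot[14] = i$cjaideebcjeiha
  rot[15] = $cjaideebcjeihai
Sorted (with $ < everything):
  sorted[0] = $cjaideebcjeihai  (last char: 'i')
  sorted[1] = ai$cjaideebcjeih  (last char: 'h')
  sorted[2] = aideebcjeihai$cj  (last char: 'j')
  sorted[3] = bcjeihai$cjaidee  (last char: 'e')
  sorted[4] = cjaideebcjeihai$  (last char: '$')
  sorted[5] = cjeihai$cjaideeb  (last char: 'b')
  sorted[6] = deebcjeihai$cjai  (last char: 'i')
  sorted[7] = ebcjeihai$cjaide  (last char: 'e')
  sorted[8] = eebcjeihai$cjaid  (last char: 'd')
  sorted[9] = eihai$cjaideebcj  (last char: 'j')
  sorted[10] = hai$cjaideebcjei  (last char: 'i')
  sorted[11] = i$cjaideebcjeiha  (last char: 'a')
  sorted[12] = ideebcjeihai$cja  (last char: 'a')
  sorted[13] = ihai$cjaideebcje  (last char: 'e')
  sorted[14] = jaideebcjeihai$c  (last char: 'c')
  sorted[15] = jeihai$cjaideebc  (last char: 'c')
Last column: ihje$biedjiaaecc
Original string S is at sorted index 4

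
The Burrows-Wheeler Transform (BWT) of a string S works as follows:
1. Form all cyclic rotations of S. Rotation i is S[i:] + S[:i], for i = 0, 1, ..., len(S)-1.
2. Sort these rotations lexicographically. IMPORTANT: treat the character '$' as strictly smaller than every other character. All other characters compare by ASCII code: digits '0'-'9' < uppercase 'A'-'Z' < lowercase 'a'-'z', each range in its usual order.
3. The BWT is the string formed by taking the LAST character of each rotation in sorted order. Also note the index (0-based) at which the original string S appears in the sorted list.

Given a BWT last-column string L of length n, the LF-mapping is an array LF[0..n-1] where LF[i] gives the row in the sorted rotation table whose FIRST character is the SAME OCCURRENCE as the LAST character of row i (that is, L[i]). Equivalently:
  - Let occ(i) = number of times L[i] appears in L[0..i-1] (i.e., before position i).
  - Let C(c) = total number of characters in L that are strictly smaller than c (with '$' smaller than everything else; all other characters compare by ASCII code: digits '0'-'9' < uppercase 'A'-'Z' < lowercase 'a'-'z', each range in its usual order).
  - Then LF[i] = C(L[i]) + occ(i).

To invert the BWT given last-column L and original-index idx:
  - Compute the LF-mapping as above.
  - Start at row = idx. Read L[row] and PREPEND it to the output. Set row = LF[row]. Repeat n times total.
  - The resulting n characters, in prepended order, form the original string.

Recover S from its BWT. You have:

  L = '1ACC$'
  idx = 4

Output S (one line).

LF mapping: 1 2 3 4 0
Walk LF starting at row 4, prepending L[row]:
  step 1: row=4, L[4]='$', prepend. Next row=LF[4]=0
  step 2: row=0, L[0]='1', prepend. Next row=LF[0]=1
  step 3: row=1, L[1]='A', prepend. Next row=LF[1]=2
  step 4: row=2, L[2]='C', prepend. Next row=LF[2]=3
  step 5: row=3, L[3]='C', prepend. Next row=LF[3]=4
Reversed output: CCA1$

Answer: CCA1$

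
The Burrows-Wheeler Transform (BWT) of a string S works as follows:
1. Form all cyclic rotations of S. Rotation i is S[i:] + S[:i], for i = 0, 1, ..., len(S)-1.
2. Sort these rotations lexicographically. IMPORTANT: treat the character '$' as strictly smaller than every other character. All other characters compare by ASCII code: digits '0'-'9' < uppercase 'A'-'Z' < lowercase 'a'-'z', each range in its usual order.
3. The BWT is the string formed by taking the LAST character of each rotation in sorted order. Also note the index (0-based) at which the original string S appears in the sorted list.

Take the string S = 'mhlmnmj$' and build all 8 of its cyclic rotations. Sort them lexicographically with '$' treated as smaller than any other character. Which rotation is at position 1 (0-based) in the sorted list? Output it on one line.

Answer: hlmnmj$m

Derivation:
All 8 rotations (rotation i = S[i:]+S[:i]):
  rot[0] = mhlmnmj$
  rot[1] = hlmnmj$m
  rot[2] = lmnmj$mh
  rot[3] = mnmj$mhl
  rot[4] = nmj$mhlm
  rot[5] = mj$mhlmn
  rot[6] = j$mhlmnm
  rot[7] = $mhlmnmj
Sorted (with $ < everything):
  sorted[0] = $mhlmnmj
  sorted[1] = hlmnmj$m
  sorted[2] = j$mhlmnm
  sorted[3] = lmnmj$mh
  sorted[4] = mhlmnmj$
  sorted[5] = mj$mhlmn
  sorted[6] = mnmj$mhl
  sorted[7] = nmj$mhlm
sorted[1] = hlmnmj$m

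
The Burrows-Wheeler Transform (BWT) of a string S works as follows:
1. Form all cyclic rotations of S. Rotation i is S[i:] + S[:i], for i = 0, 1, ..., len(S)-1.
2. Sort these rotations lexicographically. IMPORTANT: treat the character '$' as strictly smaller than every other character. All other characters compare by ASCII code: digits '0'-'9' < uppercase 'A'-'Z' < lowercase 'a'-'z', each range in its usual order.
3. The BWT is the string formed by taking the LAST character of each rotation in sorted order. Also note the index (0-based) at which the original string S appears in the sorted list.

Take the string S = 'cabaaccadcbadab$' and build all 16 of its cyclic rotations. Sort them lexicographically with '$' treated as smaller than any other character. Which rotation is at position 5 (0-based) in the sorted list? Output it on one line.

All 16 rotations (rotation i = S[i:]+S[:i]):
  rot[0] = cabaaccadcbadab$
  rot[1] = abaaccadcbadab$c
  rot[2] = baaccadcbadab$ca
  rot[3] = aaccadcbadab$cab
  rot[4] = accadcbadab$caba
  rot[5] = ccadcbadab$cabaa
  rot[6] = cadcbadab$cabaac
  rot[7] = adcbadab$cabaacc
  rot[8] = dcbadab$cabaacca
  rot[9] = cbadab$cabaaccad
  rot[10] = badab$cabaaccadc
  rot[11] = adab$cabaaccadcb
  rot[12] = dab$cabaaccadcba
  rot[13] = ab$cabaaccadcbad
  rot[14] = b$cabaaccadcbada
  rot[15] = $cabaaccadcbadab
Sorted (with $ < everything):
  sorted[0] = $cabaaccadcbadab
  sorted[1] = aaccadcbadab$cab
  sorted[2] = ab$cabaaccadcbad
  sorted[3] = abaaccadcbadab$c
  sorted[4] = accadcbadab$caba
  sorted[5] = adab$cabaaccadcb
  sorted[6] = adcbadab$cabaacc
  sorted[7] = b$cabaaccadcbada
  sorted[8] = baaccadcbadab$ca
  sorted[9] = badab$cabaaccadc
  sorted[10] = cabaaccadcbadab$
  sorted[11] = cadcbadab$cabaac
  sorted[12] = cbadab$cabaaccad
  sorted[13] = ccadcbadab$cabaa
  sorted[14] = dab$cabaaccadcba
  sorted[15] = dcbadab$cabaacca
sorted[5] = adab$cabaaccadcb

Answer: adab$cabaaccadcb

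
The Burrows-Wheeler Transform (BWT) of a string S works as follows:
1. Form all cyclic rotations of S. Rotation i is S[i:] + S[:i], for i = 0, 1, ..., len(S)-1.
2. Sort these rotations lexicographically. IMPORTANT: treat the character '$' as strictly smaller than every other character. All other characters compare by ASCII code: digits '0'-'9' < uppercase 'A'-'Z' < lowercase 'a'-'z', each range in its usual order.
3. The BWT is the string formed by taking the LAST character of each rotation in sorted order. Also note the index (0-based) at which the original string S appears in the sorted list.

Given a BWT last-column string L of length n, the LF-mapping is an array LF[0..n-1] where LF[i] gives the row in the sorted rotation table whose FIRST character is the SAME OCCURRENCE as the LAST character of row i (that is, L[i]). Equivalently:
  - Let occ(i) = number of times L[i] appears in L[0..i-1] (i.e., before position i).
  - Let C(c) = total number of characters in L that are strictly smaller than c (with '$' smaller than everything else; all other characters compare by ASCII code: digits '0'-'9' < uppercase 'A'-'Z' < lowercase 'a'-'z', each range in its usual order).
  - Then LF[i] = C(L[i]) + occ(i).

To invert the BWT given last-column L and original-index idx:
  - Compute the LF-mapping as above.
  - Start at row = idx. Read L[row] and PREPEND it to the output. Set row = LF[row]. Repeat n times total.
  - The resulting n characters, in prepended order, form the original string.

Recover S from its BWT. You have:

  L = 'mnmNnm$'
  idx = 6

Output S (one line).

Answer: nmnNmm$

Derivation:
LF mapping: 2 5 3 1 6 4 0
Walk LF starting at row 6, prepending L[row]:
  step 1: row=6, L[6]='$', prepend. Next row=LF[6]=0
  step 2: row=0, L[0]='m', prepend. Next row=LF[0]=2
  step 3: row=2, L[2]='m', prepend. Next row=LF[2]=3
  step 4: row=3, L[3]='N', prepend. Next row=LF[3]=1
  step 5: row=1, L[1]='n', prepend. Next row=LF[1]=5
  step 6: row=5, L[5]='m', prepend. Next row=LF[5]=4
  step 7: row=4, L[4]='n', prepend. Next row=LF[4]=6
Reversed output: nmnNmm$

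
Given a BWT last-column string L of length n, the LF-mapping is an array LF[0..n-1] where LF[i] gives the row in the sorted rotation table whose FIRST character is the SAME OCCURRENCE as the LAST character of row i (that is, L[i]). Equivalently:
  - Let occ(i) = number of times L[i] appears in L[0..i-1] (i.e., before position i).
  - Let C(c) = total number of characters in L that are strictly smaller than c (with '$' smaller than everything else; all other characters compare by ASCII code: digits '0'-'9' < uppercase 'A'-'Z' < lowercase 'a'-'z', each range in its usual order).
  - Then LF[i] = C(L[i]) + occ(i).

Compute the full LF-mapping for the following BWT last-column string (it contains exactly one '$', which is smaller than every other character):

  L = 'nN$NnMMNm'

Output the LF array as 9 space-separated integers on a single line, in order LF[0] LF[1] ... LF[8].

Answer: 7 3 0 4 8 1 2 5 6

Derivation:
Char counts: '$':1, 'M':2, 'N':3, 'm':1, 'n':2
C (first-col start): C('$')=0, C('M')=1, C('N')=3, C('m')=6, C('n')=7
L[0]='n': occ=0, LF[0]=C('n')+0=7+0=7
L[1]='N': occ=0, LF[1]=C('N')+0=3+0=3
L[2]='$': occ=0, LF[2]=C('$')+0=0+0=0
L[3]='N': occ=1, LF[3]=C('N')+1=3+1=4
L[4]='n': occ=1, LF[4]=C('n')+1=7+1=8
L[5]='M': occ=0, LF[5]=C('M')+0=1+0=1
L[6]='M': occ=1, LF[6]=C('M')+1=1+1=2
L[7]='N': occ=2, LF[7]=C('N')+2=3+2=5
L[8]='m': occ=0, LF[8]=C('m')+0=6+0=6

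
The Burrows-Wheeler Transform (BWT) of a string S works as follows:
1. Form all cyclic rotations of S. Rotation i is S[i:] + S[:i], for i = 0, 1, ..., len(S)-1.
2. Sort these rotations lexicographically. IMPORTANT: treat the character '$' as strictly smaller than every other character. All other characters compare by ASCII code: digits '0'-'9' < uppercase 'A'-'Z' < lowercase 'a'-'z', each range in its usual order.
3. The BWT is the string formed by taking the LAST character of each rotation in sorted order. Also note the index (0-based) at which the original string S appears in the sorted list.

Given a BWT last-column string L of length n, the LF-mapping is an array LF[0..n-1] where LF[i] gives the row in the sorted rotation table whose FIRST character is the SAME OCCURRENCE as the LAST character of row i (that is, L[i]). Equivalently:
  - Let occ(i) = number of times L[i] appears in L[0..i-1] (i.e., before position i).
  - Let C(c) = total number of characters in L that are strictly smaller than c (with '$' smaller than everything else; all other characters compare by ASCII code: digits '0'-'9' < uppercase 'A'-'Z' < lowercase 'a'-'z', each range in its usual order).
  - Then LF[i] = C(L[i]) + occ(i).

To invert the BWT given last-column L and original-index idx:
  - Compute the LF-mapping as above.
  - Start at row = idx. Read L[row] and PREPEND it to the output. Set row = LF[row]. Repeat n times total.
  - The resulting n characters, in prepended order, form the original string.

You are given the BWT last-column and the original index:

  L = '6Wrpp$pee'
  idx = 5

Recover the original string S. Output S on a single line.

Answer: pepperW6$

Derivation:
LF mapping: 1 2 8 5 6 0 7 3 4
Walk LF starting at row 5, prepending L[row]:
  step 1: row=5, L[5]='$', prepend. Next row=LF[5]=0
  step 2: row=0, L[0]='6', prepend. Next row=LF[0]=1
  step 3: row=1, L[1]='W', prepend. Next row=LF[1]=2
  step 4: row=2, L[2]='r', prepend. Next row=LF[2]=8
  step 5: row=8, L[8]='e', prepend. Next row=LF[8]=4
  step 6: row=4, L[4]='p', prepend. Next row=LF[4]=6
  step 7: row=6, L[6]='p', prepend. Next row=LF[6]=7
  step 8: row=7, L[7]='e', prepend. Next row=LF[7]=3
  step 9: row=3, L[3]='p', prepend. Next row=LF[3]=5
Reversed output: pepperW6$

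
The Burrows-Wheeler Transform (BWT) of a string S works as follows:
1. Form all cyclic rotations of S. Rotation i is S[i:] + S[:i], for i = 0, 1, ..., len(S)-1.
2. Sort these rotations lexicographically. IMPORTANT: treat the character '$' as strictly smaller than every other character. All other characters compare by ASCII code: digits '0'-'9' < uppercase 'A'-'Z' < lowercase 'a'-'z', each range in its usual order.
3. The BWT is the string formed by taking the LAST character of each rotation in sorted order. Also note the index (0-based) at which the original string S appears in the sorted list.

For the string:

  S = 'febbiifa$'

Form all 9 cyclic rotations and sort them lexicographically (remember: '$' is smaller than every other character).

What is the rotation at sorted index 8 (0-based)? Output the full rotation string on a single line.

Answer: iifa$febb

Derivation:
All 9 rotations (rotation i = S[i:]+S[:i]):
  rot[0] = febbiifa$
  rot[1] = ebbiifa$f
  rot[2] = bbiifa$fe
  rot[3] = biifa$feb
  rot[4] = iifa$febb
  rot[5] = ifa$febbi
  rot[6] = fa$febbii
  rot[7] = a$febbiif
  rot[8] = $febbiifa
Sorted (with $ < everything):
  sorted[0] = $febbiifa
  sorted[1] = a$febbiif
  sorted[2] = bbiifa$fe
  sorted[3] = biifa$feb
  sorted[4] = ebbiifa$f
  sorted[5] = fa$febbii
  sorted[6] = febbiifa$
  sorted[7] = ifa$febbi
  sorted[8] = iifa$febb
sorted[8] = iifa$febb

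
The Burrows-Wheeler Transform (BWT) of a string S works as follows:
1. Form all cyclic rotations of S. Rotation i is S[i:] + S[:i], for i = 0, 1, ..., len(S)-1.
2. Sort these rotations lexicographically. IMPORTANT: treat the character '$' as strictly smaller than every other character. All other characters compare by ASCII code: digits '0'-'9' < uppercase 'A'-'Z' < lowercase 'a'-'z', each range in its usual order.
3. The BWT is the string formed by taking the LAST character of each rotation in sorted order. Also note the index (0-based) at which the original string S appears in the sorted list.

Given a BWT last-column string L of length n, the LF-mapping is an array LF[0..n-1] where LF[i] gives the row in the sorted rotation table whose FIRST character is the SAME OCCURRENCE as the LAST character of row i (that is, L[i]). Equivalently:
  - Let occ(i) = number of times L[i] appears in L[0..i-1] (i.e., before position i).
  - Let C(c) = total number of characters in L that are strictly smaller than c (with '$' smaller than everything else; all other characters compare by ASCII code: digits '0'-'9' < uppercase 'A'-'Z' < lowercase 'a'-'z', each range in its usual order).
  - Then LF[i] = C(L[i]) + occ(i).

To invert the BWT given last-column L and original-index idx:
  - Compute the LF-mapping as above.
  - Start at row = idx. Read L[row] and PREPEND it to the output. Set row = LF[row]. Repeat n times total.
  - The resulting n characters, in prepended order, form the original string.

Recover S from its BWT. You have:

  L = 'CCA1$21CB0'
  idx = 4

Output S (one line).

LF mapping: 7 8 5 2 0 4 3 9 6 1
Walk LF starting at row 4, prepending L[row]:
  step 1: row=4, L[4]='$', prepend. Next row=LF[4]=0
  step 2: row=0, L[0]='C', prepend. Next row=LF[0]=7
  step 3: row=7, L[7]='C', prepend. Next row=LF[7]=9
  step 4: row=9, L[9]='0', prepend. Next row=LF[9]=1
  step 5: row=1, L[1]='C', prepend. Next row=LF[1]=8
  step 6: row=8, L[8]='B', prepend. Next row=LF[8]=6
  step 7: row=6, L[6]='1', prepend. Next row=LF[6]=3
  step 8: row=3, L[3]='1', prepend. Next row=LF[3]=2
  step 9: row=2, L[2]='A', prepend. Next row=LF[2]=5
  step 10: row=5, L[5]='2', prepend. Next row=LF[5]=4
Reversed output: 2A11BC0CC$

Answer: 2A11BC0CC$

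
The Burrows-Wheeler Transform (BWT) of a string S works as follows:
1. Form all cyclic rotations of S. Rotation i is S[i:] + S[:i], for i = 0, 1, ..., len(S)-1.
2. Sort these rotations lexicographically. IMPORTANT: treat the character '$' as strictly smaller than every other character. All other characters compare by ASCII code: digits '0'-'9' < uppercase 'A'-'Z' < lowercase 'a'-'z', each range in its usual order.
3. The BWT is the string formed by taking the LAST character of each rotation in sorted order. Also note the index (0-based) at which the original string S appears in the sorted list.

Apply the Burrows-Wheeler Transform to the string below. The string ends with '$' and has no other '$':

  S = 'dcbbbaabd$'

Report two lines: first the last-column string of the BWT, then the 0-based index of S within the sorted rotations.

Answer: dbabbcadb$
9

Derivation:
All 10 rotations (rotation i = S[i:]+S[:i]):
  rot[0] = dcbbbaabd$
  rot[1] = cbbbaabd$d
  rot[2] = bbbaabd$dc
  rot[3] = bbaabd$dcb
  rot[4] = baabd$dcbb
  rot[5] = aabd$dcbbb
  rot[6] = abd$dcbbba
  rot[7] = bd$dcbbbaa
  rot[8] = d$dcbbbaab
  rot[9] = $dcbbbaabd
Sorted (with $ < everything):
  sorted[0] = $dcbbbaabd  (last char: 'd')
  sorted[1] = aabd$dcbbb  (last char: 'b')
  sorted[2] = abd$dcbbba  (last char: 'a')
  sorted[3] = baabd$dcbb  (last char: 'b')
  sorted[4] = bbaabd$dcb  (last char: 'b')
  sorted[5] = bbbaabd$dc  (last char: 'c')
  sorted[6] = bd$dcbbbaa  (last char: 'a')
  sorted[7] = cbbbaabd$d  (last char: 'd')
  sorted[8] = d$dcbbbaab  (last char: 'b')
  sorted[9] = dcbbbaabd$  (last char: '$')
Last column: dbabbcadb$
Original string S is at sorted index 9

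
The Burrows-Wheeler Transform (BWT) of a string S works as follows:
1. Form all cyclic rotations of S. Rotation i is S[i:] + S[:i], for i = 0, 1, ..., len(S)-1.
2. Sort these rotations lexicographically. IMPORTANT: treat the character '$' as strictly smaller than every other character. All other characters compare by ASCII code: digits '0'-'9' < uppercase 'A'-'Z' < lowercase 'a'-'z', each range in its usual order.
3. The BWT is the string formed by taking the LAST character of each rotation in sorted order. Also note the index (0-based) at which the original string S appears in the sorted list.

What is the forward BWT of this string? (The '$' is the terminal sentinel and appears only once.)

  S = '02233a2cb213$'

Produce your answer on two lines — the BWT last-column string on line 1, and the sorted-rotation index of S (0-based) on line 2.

Answer: 3$2b02a1233c2
1

Derivation:
All 13 rotations (rotation i = S[i:]+S[:i]):
  rot[0] = 02233a2cb213$
  rot[1] = 2233a2cb213$0
  rot[2] = 233a2cb213$02
  rot[3] = 33a2cb213$022
  rot[4] = 3a2cb213$0223
  rot[5] = a2cb213$02233
  rot[6] = 2cb213$02233a
  rot[7] = cb213$02233a2
  rot[8] = b213$02233a2c
  rot[9] = 213$02233a2cb
  rot[10] = 13$02233a2cb2
  rot[11] = 3$02233a2cb21
  rot[12] = $02233a2cb213
Sorted (with $ < everything):
  sorted[0] = $02233a2cb213  (last char: '3')
  sorted[1] = 02233a2cb213$  (last char: '$')
  sorted[2] = 13$02233a2cb2  (last char: '2')
  sorted[3] = 213$02233a2cb  (last char: 'b')
  sorted[4] = 2233a2cb213$0  (last char: '0')
  sorted[5] = 233a2cb213$02  (last char: '2')
  sorted[6] = 2cb213$02233a  (last char: 'a')
  sorted[7] = 3$02233a2cb21  (last char: '1')
  sorted[8] = 33a2cb213$022  (last char: '2')
  sorted[9] = 3a2cb213$0223  (last char: '3')
  sorted[10] = a2cb213$02233  (last char: '3')
  sorted[11] = b213$02233a2c  (last char: 'c')
  sorted[12] = cb213$02233a2  (last char: '2')
Last column: 3$2b02a1233c2
Original string S is at sorted index 1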